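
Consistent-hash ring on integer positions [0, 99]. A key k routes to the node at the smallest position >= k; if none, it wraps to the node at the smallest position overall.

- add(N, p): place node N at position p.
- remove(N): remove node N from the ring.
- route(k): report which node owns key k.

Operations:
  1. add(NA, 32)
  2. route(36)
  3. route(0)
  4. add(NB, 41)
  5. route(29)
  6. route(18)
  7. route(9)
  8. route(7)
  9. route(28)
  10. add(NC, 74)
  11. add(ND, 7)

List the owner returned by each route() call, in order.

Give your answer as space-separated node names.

Op 1: add NA@32 -> ring=[32:NA]
Op 2: route key 36: none >= 36, wrap to smallest pos 32 -> NA
Op 3: route key 0: smallest pos >= 0 is 32 -> NA
Op 4: add NB@41 -> ring=[32:NA,41:NB]
Op 5: route key 29: smallest pos >= 29 is 32 -> NA
Op 6: route key 18: smallest pos >= 18 is 32 -> NA
Op 7: route key 9: smallest pos >= 9 is 32 -> NA
Op 8: route key 7: smallest pos >= 7 is 32 -> NA
Op 9: route key 28: smallest pos >= 28 is 32 -> NA
Op 10: add NC@74 -> ring=[32:NA,41:NB,74:NC]
Op 11: add ND@7 -> ring=[7:ND,32:NA,41:NB,74:NC]

Answer: NA NA NA NA NA NA NA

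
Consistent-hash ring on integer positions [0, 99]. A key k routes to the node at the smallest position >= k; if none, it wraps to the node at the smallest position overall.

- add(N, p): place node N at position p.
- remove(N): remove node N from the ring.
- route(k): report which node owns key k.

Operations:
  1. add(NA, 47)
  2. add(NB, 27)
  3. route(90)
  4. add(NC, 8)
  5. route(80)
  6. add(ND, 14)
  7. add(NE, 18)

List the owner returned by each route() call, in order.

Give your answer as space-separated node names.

Answer: NB NC

Derivation:
Op 1: add NA@47 -> ring=[47:NA]
Op 2: add NB@27 -> ring=[27:NB,47:NA]
Op 3: route key 90: none >= 90, wrap to smallest pos 27 -> NB
Op 4: add NC@8 -> ring=[8:NC,27:NB,47:NA]
Op 5: route key 80: none >= 80, wrap to smallest pos 8 -> NC
Op 6: add ND@14 -> ring=[8:NC,14:ND,27:NB,47:NA]
Op 7: add NE@18 -> ring=[8:NC,14:ND,18:NE,27:NB,47:NA]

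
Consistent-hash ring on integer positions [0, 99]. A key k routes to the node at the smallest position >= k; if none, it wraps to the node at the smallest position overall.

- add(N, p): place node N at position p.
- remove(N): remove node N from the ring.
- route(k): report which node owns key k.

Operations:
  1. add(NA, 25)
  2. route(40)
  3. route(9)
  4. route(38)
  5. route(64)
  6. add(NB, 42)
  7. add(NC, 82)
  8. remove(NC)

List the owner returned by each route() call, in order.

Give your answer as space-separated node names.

Answer: NA NA NA NA

Derivation:
Op 1: add NA@25 -> ring=[25:NA]
Op 2: route key 40: none >= 40, wrap to smallest pos 25 -> NA
Op 3: route key 9: smallest pos >= 9 is 25 -> NA
Op 4: route key 38: none >= 38, wrap to smallest pos 25 -> NA
Op 5: route key 64: none >= 64, wrap to smallest pos 25 -> NA
Op 6: add NB@42 -> ring=[25:NA,42:NB]
Op 7: add NC@82 -> ring=[25:NA,42:NB,82:NC]
Op 8: remove NC -> ring=[25:NA,42:NB]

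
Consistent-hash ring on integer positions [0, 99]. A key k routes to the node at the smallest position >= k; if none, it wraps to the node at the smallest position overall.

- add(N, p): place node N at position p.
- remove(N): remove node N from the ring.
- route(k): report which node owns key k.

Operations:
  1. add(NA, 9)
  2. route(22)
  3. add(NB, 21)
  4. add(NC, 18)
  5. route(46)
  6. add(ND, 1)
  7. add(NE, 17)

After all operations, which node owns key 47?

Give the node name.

Op 1: add NA@9 -> ring=[9:NA]
Op 2: route key 22: none >= 22, wrap to smallest pos 9 -> NA
Op 3: add NB@21 -> ring=[9:NA,21:NB]
Op 4: add NC@18 -> ring=[9:NA,18:NC,21:NB]
Op 5: route key 46: none >= 46, wrap to smallest pos 9 -> NA
Op 6: add ND@1 -> ring=[1:ND,9:NA,18:NC,21:NB]
Op 7: add NE@17 -> ring=[1:ND,9:NA,17:NE,18:NC,21:NB]
Final route key 47: none >= 47, wrap to smallest pos 1 -> ND

Answer: ND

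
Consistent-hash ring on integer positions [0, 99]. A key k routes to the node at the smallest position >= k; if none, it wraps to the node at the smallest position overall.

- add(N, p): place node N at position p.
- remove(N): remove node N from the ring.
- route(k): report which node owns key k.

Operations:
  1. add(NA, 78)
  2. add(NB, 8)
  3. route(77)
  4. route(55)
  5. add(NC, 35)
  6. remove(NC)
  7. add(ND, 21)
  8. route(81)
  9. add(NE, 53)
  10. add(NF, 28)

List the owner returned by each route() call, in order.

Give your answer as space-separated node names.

Answer: NA NA NB

Derivation:
Op 1: add NA@78 -> ring=[78:NA]
Op 2: add NB@8 -> ring=[8:NB,78:NA]
Op 3: route key 77: smallest pos >= 77 is 78 -> NA
Op 4: route key 55: smallest pos >= 55 is 78 -> NA
Op 5: add NC@35 -> ring=[8:NB,35:NC,78:NA]
Op 6: remove NC -> ring=[8:NB,78:NA]
Op 7: add ND@21 -> ring=[8:NB,21:ND,78:NA]
Op 8: route key 81: none >= 81, wrap to smallest pos 8 -> NB
Op 9: add NE@53 -> ring=[8:NB,21:ND,53:NE,78:NA]
Op 10: add NF@28 -> ring=[8:NB,21:ND,28:NF,53:NE,78:NA]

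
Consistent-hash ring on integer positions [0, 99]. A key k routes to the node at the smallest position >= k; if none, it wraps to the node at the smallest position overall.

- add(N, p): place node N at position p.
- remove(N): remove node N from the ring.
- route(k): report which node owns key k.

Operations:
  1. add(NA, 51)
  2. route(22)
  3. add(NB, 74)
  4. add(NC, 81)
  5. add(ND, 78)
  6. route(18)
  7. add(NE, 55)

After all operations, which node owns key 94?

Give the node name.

Answer: NA

Derivation:
Op 1: add NA@51 -> ring=[51:NA]
Op 2: route key 22: smallest pos >= 22 is 51 -> NA
Op 3: add NB@74 -> ring=[51:NA,74:NB]
Op 4: add NC@81 -> ring=[51:NA,74:NB,81:NC]
Op 5: add ND@78 -> ring=[51:NA,74:NB,78:ND,81:NC]
Op 6: route key 18: smallest pos >= 18 is 51 -> NA
Op 7: add NE@55 -> ring=[51:NA,55:NE,74:NB,78:ND,81:NC]
Final route key 94: none >= 94, wrap to smallest pos 51 -> NA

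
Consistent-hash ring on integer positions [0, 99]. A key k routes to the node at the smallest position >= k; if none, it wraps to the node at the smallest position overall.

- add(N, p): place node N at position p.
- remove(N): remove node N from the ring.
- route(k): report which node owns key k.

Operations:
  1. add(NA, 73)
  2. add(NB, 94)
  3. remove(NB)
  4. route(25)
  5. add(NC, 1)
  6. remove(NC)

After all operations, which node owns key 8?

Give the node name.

Op 1: add NA@73 -> ring=[73:NA]
Op 2: add NB@94 -> ring=[73:NA,94:NB]
Op 3: remove NB -> ring=[73:NA]
Op 4: route key 25: smallest pos >= 25 is 73 -> NA
Op 5: add NC@1 -> ring=[1:NC,73:NA]
Op 6: remove NC -> ring=[73:NA]
Final route key 8: smallest pos >= 8 is 73 -> NA

Answer: NA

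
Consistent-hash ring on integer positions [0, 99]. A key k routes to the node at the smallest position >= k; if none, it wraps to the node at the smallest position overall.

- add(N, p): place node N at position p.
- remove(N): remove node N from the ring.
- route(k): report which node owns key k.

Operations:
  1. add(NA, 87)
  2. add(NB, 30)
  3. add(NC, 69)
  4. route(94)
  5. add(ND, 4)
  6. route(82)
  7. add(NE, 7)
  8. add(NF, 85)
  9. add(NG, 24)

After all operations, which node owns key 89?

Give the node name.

Answer: ND

Derivation:
Op 1: add NA@87 -> ring=[87:NA]
Op 2: add NB@30 -> ring=[30:NB,87:NA]
Op 3: add NC@69 -> ring=[30:NB,69:NC,87:NA]
Op 4: route key 94: none >= 94, wrap to smallest pos 30 -> NB
Op 5: add ND@4 -> ring=[4:ND,30:NB,69:NC,87:NA]
Op 6: route key 82: smallest pos >= 82 is 87 -> NA
Op 7: add NE@7 -> ring=[4:ND,7:NE,30:NB,69:NC,87:NA]
Op 8: add NF@85 -> ring=[4:ND,7:NE,30:NB,69:NC,85:NF,87:NA]
Op 9: add NG@24 -> ring=[4:ND,7:NE,24:NG,30:NB,69:NC,85:NF,87:NA]
Final route key 89: none >= 89, wrap to smallest pos 4 -> ND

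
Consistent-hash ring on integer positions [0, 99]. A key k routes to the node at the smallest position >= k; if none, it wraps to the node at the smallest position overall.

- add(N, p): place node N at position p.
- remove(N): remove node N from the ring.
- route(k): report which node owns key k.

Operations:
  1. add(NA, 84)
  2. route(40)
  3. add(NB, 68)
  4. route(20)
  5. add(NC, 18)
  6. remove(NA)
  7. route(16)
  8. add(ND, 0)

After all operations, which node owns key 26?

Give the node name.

Op 1: add NA@84 -> ring=[84:NA]
Op 2: route key 40: smallest pos >= 40 is 84 -> NA
Op 3: add NB@68 -> ring=[68:NB,84:NA]
Op 4: route key 20: smallest pos >= 20 is 68 -> NB
Op 5: add NC@18 -> ring=[18:NC,68:NB,84:NA]
Op 6: remove NA -> ring=[18:NC,68:NB]
Op 7: route key 16: smallest pos >= 16 is 18 -> NC
Op 8: add ND@0 -> ring=[0:ND,18:NC,68:NB]
Final route key 26: smallest pos >= 26 is 68 -> NB

Answer: NB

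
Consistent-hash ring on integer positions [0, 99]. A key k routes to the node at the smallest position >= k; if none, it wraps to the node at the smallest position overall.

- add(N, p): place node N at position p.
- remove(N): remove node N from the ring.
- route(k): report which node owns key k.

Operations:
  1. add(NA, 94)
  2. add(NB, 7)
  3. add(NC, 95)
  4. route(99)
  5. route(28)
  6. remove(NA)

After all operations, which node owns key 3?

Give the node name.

Op 1: add NA@94 -> ring=[94:NA]
Op 2: add NB@7 -> ring=[7:NB,94:NA]
Op 3: add NC@95 -> ring=[7:NB,94:NA,95:NC]
Op 4: route key 99: none >= 99, wrap to smallest pos 7 -> NB
Op 5: route key 28: smallest pos >= 28 is 94 -> NA
Op 6: remove NA -> ring=[7:NB,95:NC]
Final route key 3: smallest pos >= 3 is 7 -> NB

Answer: NB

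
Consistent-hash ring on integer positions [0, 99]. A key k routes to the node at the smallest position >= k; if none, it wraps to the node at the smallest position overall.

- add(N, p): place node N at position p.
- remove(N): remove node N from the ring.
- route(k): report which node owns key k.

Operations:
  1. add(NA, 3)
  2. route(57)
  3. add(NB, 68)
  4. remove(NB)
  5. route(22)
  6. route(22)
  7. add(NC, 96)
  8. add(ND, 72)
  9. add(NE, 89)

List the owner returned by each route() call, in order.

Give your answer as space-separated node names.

Op 1: add NA@3 -> ring=[3:NA]
Op 2: route key 57: none >= 57, wrap to smallest pos 3 -> NA
Op 3: add NB@68 -> ring=[3:NA,68:NB]
Op 4: remove NB -> ring=[3:NA]
Op 5: route key 22: none >= 22, wrap to smallest pos 3 -> NA
Op 6: route key 22: none >= 22, wrap to smallest pos 3 -> NA
Op 7: add NC@96 -> ring=[3:NA,96:NC]
Op 8: add ND@72 -> ring=[3:NA,72:ND,96:NC]
Op 9: add NE@89 -> ring=[3:NA,72:ND,89:NE,96:NC]

Answer: NA NA NA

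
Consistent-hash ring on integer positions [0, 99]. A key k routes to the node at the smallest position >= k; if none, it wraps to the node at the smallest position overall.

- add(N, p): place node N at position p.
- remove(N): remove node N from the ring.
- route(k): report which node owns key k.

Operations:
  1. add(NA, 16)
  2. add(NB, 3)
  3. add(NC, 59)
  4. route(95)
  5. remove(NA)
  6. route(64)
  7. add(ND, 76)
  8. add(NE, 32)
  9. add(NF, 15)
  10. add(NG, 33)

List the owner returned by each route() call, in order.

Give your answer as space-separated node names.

Answer: NB NB

Derivation:
Op 1: add NA@16 -> ring=[16:NA]
Op 2: add NB@3 -> ring=[3:NB,16:NA]
Op 3: add NC@59 -> ring=[3:NB,16:NA,59:NC]
Op 4: route key 95: none >= 95, wrap to smallest pos 3 -> NB
Op 5: remove NA -> ring=[3:NB,59:NC]
Op 6: route key 64: none >= 64, wrap to smallest pos 3 -> NB
Op 7: add ND@76 -> ring=[3:NB,59:NC,76:ND]
Op 8: add NE@32 -> ring=[3:NB,32:NE,59:NC,76:ND]
Op 9: add NF@15 -> ring=[3:NB,15:NF,32:NE,59:NC,76:ND]
Op 10: add NG@33 -> ring=[3:NB,15:NF,32:NE,33:NG,59:NC,76:ND]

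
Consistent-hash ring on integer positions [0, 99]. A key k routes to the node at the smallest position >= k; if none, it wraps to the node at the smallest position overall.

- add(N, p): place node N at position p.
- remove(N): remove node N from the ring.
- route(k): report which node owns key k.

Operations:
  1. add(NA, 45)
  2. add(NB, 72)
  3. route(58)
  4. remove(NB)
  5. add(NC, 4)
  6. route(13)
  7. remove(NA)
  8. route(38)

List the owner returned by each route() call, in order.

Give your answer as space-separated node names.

Answer: NB NA NC

Derivation:
Op 1: add NA@45 -> ring=[45:NA]
Op 2: add NB@72 -> ring=[45:NA,72:NB]
Op 3: route key 58: smallest pos >= 58 is 72 -> NB
Op 4: remove NB -> ring=[45:NA]
Op 5: add NC@4 -> ring=[4:NC,45:NA]
Op 6: route key 13: smallest pos >= 13 is 45 -> NA
Op 7: remove NA -> ring=[4:NC]
Op 8: route key 38: none >= 38, wrap to smallest pos 4 -> NC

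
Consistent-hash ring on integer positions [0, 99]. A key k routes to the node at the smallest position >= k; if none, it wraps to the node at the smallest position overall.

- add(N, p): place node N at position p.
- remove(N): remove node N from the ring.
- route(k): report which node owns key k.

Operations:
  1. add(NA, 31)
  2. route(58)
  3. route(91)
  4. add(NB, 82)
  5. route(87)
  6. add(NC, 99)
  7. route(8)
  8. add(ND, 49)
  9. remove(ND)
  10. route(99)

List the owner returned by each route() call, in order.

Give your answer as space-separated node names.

Op 1: add NA@31 -> ring=[31:NA]
Op 2: route key 58: none >= 58, wrap to smallest pos 31 -> NA
Op 3: route key 91: none >= 91, wrap to smallest pos 31 -> NA
Op 4: add NB@82 -> ring=[31:NA,82:NB]
Op 5: route key 87: none >= 87, wrap to smallest pos 31 -> NA
Op 6: add NC@99 -> ring=[31:NA,82:NB,99:NC]
Op 7: route key 8: smallest pos >= 8 is 31 -> NA
Op 8: add ND@49 -> ring=[31:NA,49:ND,82:NB,99:NC]
Op 9: remove ND -> ring=[31:NA,82:NB,99:NC]
Op 10: route key 99: smallest pos >= 99 is 99 -> NC

Answer: NA NA NA NA NC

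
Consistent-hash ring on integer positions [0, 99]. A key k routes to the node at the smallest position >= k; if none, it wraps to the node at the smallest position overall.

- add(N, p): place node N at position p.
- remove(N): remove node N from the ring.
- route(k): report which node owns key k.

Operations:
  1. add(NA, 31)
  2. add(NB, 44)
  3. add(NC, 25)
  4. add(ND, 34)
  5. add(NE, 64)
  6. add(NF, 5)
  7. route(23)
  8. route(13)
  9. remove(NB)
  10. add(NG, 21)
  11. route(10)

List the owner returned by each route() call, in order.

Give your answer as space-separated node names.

Answer: NC NC NG

Derivation:
Op 1: add NA@31 -> ring=[31:NA]
Op 2: add NB@44 -> ring=[31:NA,44:NB]
Op 3: add NC@25 -> ring=[25:NC,31:NA,44:NB]
Op 4: add ND@34 -> ring=[25:NC,31:NA,34:ND,44:NB]
Op 5: add NE@64 -> ring=[25:NC,31:NA,34:ND,44:NB,64:NE]
Op 6: add NF@5 -> ring=[5:NF,25:NC,31:NA,34:ND,44:NB,64:NE]
Op 7: route key 23: smallest pos >= 23 is 25 -> NC
Op 8: route key 13: smallest pos >= 13 is 25 -> NC
Op 9: remove NB -> ring=[5:NF,25:NC,31:NA,34:ND,64:NE]
Op 10: add NG@21 -> ring=[5:NF,21:NG,25:NC,31:NA,34:ND,64:NE]
Op 11: route key 10: smallest pos >= 10 is 21 -> NG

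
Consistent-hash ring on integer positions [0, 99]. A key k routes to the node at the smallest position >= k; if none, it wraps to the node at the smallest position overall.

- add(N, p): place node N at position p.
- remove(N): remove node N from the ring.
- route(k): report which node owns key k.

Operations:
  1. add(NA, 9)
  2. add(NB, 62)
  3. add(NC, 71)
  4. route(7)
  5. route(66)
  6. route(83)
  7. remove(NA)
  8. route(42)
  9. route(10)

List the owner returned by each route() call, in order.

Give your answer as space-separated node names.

Op 1: add NA@9 -> ring=[9:NA]
Op 2: add NB@62 -> ring=[9:NA,62:NB]
Op 3: add NC@71 -> ring=[9:NA,62:NB,71:NC]
Op 4: route key 7: smallest pos >= 7 is 9 -> NA
Op 5: route key 66: smallest pos >= 66 is 71 -> NC
Op 6: route key 83: none >= 83, wrap to smallest pos 9 -> NA
Op 7: remove NA -> ring=[62:NB,71:NC]
Op 8: route key 42: smallest pos >= 42 is 62 -> NB
Op 9: route key 10: smallest pos >= 10 is 62 -> NB

Answer: NA NC NA NB NB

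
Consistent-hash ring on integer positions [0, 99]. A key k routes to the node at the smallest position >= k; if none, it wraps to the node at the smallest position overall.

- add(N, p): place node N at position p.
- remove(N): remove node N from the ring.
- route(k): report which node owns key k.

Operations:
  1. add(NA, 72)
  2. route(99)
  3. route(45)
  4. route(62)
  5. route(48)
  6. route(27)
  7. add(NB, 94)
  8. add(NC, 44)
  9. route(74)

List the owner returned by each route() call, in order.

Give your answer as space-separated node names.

Op 1: add NA@72 -> ring=[72:NA]
Op 2: route key 99: none >= 99, wrap to smallest pos 72 -> NA
Op 3: route key 45: smallest pos >= 45 is 72 -> NA
Op 4: route key 62: smallest pos >= 62 is 72 -> NA
Op 5: route key 48: smallest pos >= 48 is 72 -> NA
Op 6: route key 27: smallest pos >= 27 is 72 -> NA
Op 7: add NB@94 -> ring=[72:NA,94:NB]
Op 8: add NC@44 -> ring=[44:NC,72:NA,94:NB]
Op 9: route key 74: smallest pos >= 74 is 94 -> NB

Answer: NA NA NA NA NA NB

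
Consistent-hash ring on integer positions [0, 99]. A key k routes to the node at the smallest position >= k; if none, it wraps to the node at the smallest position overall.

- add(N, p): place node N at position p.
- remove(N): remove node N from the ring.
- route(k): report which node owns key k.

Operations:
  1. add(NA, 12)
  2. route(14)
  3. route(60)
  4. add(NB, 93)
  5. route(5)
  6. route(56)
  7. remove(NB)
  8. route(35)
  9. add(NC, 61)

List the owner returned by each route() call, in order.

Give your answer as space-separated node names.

Answer: NA NA NA NB NA

Derivation:
Op 1: add NA@12 -> ring=[12:NA]
Op 2: route key 14: none >= 14, wrap to smallest pos 12 -> NA
Op 3: route key 60: none >= 60, wrap to smallest pos 12 -> NA
Op 4: add NB@93 -> ring=[12:NA,93:NB]
Op 5: route key 5: smallest pos >= 5 is 12 -> NA
Op 6: route key 56: smallest pos >= 56 is 93 -> NB
Op 7: remove NB -> ring=[12:NA]
Op 8: route key 35: none >= 35, wrap to smallest pos 12 -> NA
Op 9: add NC@61 -> ring=[12:NA,61:NC]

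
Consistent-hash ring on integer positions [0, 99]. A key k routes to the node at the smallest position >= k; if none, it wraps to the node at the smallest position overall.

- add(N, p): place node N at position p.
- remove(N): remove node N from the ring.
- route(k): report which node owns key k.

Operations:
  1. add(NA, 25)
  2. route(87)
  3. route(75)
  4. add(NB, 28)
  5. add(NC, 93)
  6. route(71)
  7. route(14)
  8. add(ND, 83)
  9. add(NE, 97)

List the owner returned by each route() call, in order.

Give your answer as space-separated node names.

Answer: NA NA NC NA

Derivation:
Op 1: add NA@25 -> ring=[25:NA]
Op 2: route key 87: none >= 87, wrap to smallest pos 25 -> NA
Op 3: route key 75: none >= 75, wrap to smallest pos 25 -> NA
Op 4: add NB@28 -> ring=[25:NA,28:NB]
Op 5: add NC@93 -> ring=[25:NA,28:NB,93:NC]
Op 6: route key 71: smallest pos >= 71 is 93 -> NC
Op 7: route key 14: smallest pos >= 14 is 25 -> NA
Op 8: add ND@83 -> ring=[25:NA,28:NB,83:ND,93:NC]
Op 9: add NE@97 -> ring=[25:NA,28:NB,83:ND,93:NC,97:NE]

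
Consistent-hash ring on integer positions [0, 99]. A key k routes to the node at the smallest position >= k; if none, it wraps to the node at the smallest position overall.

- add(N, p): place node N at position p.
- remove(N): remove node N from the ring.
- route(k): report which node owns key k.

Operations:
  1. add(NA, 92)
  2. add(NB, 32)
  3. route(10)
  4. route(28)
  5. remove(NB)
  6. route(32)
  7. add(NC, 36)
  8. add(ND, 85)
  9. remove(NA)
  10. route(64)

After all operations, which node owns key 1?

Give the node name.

Answer: NC

Derivation:
Op 1: add NA@92 -> ring=[92:NA]
Op 2: add NB@32 -> ring=[32:NB,92:NA]
Op 3: route key 10: smallest pos >= 10 is 32 -> NB
Op 4: route key 28: smallest pos >= 28 is 32 -> NB
Op 5: remove NB -> ring=[92:NA]
Op 6: route key 32: smallest pos >= 32 is 92 -> NA
Op 7: add NC@36 -> ring=[36:NC,92:NA]
Op 8: add ND@85 -> ring=[36:NC,85:ND,92:NA]
Op 9: remove NA -> ring=[36:NC,85:ND]
Op 10: route key 64: smallest pos >= 64 is 85 -> ND
Final route key 1: smallest pos >= 1 is 36 -> NC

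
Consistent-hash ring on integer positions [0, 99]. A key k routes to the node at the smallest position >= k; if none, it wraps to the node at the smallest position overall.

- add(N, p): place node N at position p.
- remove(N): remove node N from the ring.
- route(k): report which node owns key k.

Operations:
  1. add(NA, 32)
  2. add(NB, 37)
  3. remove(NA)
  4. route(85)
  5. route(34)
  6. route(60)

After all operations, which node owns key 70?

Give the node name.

Op 1: add NA@32 -> ring=[32:NA]
Op 2: add NB@37 -> ring=[32:NA,37:NB]
Op 3: remove NA -> ring=[37:NB]
Op 4: route key 85: none >= 85, wrap to smallest pos 37 -> NB
Op 5: route key 34: smallest pos >= 34 is 37 -> NB
Op 6: route key 60: none >= 60, wrap to smallest pos 37 -> NB
Final route key 70: none >= 70, wrap to smallest pos 37 -> NB

Answer: NB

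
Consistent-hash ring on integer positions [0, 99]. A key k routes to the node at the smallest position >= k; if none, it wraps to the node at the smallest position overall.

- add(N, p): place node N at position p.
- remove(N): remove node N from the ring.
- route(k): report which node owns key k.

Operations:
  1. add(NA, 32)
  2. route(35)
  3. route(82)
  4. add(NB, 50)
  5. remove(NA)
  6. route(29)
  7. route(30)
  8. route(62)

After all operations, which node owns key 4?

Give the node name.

Op 1: add NA@32 -> ring=[32:NA]
Op 2: route key 35: none >= 35, wrap to smallest pos 32 -> NA
Op 3: route key 82: none >= 82, wrap to smallest pos 32 -> NA
Op 4: add NB@50 -> ring=[32:NA,50:NB]
Op 5: remove NA -> ring=[50:NB]
Op 6: route key 29: smallest pos >= 29 is 50 -> NB
Op 7: route key 30: smallest pos >= 30 is 50 -> NB
Op 8: route key 62: none >= 62, wrap to smallest pos 50 -> NB
Final route key 4: smallest pos >= 4 is 50 -> NB

Answer: NB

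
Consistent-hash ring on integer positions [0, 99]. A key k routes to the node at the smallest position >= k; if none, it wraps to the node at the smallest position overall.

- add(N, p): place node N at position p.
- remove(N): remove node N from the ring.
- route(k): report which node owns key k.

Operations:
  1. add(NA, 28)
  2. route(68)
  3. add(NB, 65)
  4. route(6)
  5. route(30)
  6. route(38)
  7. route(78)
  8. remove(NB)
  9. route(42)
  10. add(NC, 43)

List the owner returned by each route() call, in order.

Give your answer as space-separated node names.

Op 1: add NA@28 -> ring=[28:NA]
Op 2: route key 68: none >= 68, wrap to smallest pos 28 -> NA
Op 3: add NB@65 -> ring=[28:NA,65:NB]
Op 4: route key 6: smallest pos >= 6 is 28 -> NA
Op 5: route key 30: smallest pos >= 30 is 65 -> NB
Op 6: route key 38: smallest pos >= 38 is 65 -> NB
Op 7: route key 78: none >= 78, wrap to smallest pos 28 -> NA
Op 8: remove NB -> ring=[28:NA]
Op 9: route key 42: none >= 42, wrap to smallest pos 28 -> NA
Op 10: add NC@43 -> ring=[28:NA,43:NC]

Answer: NA NA NB NB NA NA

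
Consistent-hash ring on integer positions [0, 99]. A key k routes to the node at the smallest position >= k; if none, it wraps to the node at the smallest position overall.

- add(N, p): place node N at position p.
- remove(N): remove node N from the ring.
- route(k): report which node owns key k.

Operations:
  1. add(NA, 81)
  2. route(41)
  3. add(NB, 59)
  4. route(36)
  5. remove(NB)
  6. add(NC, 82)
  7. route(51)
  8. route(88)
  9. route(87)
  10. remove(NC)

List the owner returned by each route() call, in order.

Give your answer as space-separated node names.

Op 1: add NA@81 -> ring=[81:NA]
Op 2: route key 41: smallest pos >= 41 is 81 -> NA
Op 3: add NB@59 -> ring=[59:NB,81:NA]
Op 4: route key 36: smallest pos >= 36 is 59 -> NB
Op 5: remove NB -> ring=[81:NA]
Op 6: add NC@82 -> ring=[81:NA,82:NC]
Op 7: route key 51: smallest pos >= 51 is 81 -> NA
Op 8: route key 88: none >= 88, wrap to smallest pos 81 -> NA
Op 9: route key 87: none >= 87, wrap to smallest pos 81 -> NA
Op 10: remove NC -> ring=[81:NA]

Answer: NA NB NA NA NA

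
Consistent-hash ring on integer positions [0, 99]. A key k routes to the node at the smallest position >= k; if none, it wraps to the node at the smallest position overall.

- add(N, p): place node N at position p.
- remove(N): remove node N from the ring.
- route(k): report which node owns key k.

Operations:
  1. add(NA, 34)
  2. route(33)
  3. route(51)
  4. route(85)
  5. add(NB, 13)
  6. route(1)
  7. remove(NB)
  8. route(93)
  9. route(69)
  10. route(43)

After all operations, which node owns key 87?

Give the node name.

Op 1: add NA@34 -> ring=[34:NA]
Op 2: route key 33: smallest pos >= 33 is 34 -> NA
Op 3: route key 51: none >= 51, wrap to smallest pos 34 -> NA
Op 4: route key 85: none >= 85, wrap to smallest pos 34 -> NA
Op 5: add NB@13 -> ring=[13:NB,34:NA]
Op 6: route key 1: smallest pos >= 1 is 13 -> NB
Op 7: remove NB -> ring=[34:NA]
Op 8: route key 93: none >= 93, wrap to smallest pos 34 -> NA
Op 9: route key 69: none >= 69, wrap to smallest pos 34 -> NA
Op 10: route key 43: none >= 43, wrap to smallest pos 34 -> NA
Final route key 87: none >= 87, wrap to smallest pos 34 -> NA

Answer: NA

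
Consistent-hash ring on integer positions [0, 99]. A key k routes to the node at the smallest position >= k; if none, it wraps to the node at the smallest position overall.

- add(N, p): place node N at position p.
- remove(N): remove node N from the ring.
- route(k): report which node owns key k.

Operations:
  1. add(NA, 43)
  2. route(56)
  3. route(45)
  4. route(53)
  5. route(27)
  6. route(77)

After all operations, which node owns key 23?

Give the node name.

Answer: NA

Derivation:
Op 1: add NA@43 -> ring=[43:NA]
Op 2: route key 56: none >= 56, wrap to smallest pos 43 -> NA
Op 3: route key 45: none >= 45, wrap to smallest pos 43 -> NA
Op 4: route key 53: none >= 53, wrap to smallest pos 43 -> NA
Op 5: route key 27: smallest pos >= 27 is 43 -> NA
Op 6: route key 77: none >= 77, wrap to smallest pos 43 -> NA
Final route key 23: smallest pos >= 23 is 43 -> NA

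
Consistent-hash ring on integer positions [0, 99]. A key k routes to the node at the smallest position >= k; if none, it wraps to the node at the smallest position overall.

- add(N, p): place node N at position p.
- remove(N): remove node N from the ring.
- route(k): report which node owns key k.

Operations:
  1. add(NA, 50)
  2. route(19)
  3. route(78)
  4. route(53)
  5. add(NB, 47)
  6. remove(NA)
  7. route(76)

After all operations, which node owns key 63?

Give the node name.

Op 1: add NA@50 -> ring=[50:NA]
Op 2: route key 19: smallest pos >= 19 is 50 -> NA
Op 3: route key 78: none >= 78, wrap to smallest pos 50 -> NA
Op 4: route key 53: none >= 53, wrap to smallest pos 50 -> NA
Op 5: add NB@47 -> ring=[47:NB,50:NA]
Op 6: remove NA -> ring=[47:NB]
Op 7: route key 76: none >= 76, wrap to smallest pos 47 -> NB
Final route key 63: none >= 63, wrap to smallest pos 47 -> NB

Answer: NB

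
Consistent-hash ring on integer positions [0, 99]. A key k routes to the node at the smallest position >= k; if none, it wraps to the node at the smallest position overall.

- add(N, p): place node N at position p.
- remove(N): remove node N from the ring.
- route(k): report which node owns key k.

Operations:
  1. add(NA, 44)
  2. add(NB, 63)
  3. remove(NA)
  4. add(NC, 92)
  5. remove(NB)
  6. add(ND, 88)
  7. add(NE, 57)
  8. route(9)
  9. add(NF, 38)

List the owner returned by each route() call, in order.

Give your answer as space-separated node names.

Op 1: add NA@44 -> ring=[44:NA]
Op 2: add NB@63 -> ring=[44:NA,63:NB]
Op 3: remove NA -> ring=[63:NB]
Op 4: add NC@92 -> ring=[63:NB,92:NC]
Op 5: remove NB -> ring=[92:NC]
Op 6: add ND@88 -> ring=[88:ND,92:NC]
Op 7: add NE@57 -> ring=[57:NE,88:ND,92:NC]
Op 8: route key 9: smallest pos >= 9 is 57 -> NE
Op 9: add NF@38 -> ring=[38:NF,57:NE,88:ND,92:NC]

Answer: NE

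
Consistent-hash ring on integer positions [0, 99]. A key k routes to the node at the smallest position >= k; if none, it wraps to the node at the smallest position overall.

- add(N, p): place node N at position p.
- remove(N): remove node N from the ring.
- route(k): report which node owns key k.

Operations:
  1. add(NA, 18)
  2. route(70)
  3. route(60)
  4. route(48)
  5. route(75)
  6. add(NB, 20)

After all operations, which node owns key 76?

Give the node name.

Answer: NA

Derivation:
Op 1: add NA@18 -> ring=[18:NA]
Op 2: route key 70: none >= 70, wrap to smallest pos 18 -> NA
Op 3: route key 60: none >= 60, wrap to smallest pos 18 -> NA
Op 4: route key 48: none >= 48, wrap to smallest pos 18 -> NA
Op 5: route key 75: none >= 75, wrap to smallest pos 18 -> NA
Op 6: add NB@20 -> ring=[18:NA,20:NB]
Final route key 76: none >= 76, wrap to smallest pos 18 -> NA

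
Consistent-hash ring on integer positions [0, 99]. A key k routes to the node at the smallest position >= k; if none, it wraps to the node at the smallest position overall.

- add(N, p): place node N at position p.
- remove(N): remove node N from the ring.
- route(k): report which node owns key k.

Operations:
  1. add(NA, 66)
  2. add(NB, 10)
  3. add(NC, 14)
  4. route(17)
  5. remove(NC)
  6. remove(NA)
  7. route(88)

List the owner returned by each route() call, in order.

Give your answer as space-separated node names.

Op 1: add NA@66 -> ring=[66:NA]
Op 2: add NB@10 -> ring=[10:NB,66:NA]
Op 3: add NC@14 -> ring=[10:NB,14:NC,66:NA]
Op 4: route key 17: smallest pos >= 17 is 66 -> NA
Op 5: remove NC -> ring=[10:NB,66:NA]
Op 6: remove NA -> ring=[10:NB]
Op 7: route key 88: none >= 88, wrap to smallest pos 10 -> NB

Answer: NA NB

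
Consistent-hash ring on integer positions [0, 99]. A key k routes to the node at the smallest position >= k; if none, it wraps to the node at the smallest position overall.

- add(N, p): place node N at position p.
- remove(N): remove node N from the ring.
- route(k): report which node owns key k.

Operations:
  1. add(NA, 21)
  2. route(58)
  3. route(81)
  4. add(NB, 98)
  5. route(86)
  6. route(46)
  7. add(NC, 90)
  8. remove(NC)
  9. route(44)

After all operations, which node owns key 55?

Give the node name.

Answer: NB

Derivation:
Op 1: add NA@21 -> ring=[21:NA]
Op 2: route key 58: none >= 58, wrap to smallest pos 21 -> NA
Op 3: route key 81: none >= 81, wrap to smallest pos 21 -> NA
Op 4: add NB@98 -> ring=[21:NA,98:NB]
Op 5: route key 86: smallest pos >= 86 is 98 -> NB
Op 6: route key 46: smallest pos >= 46 is 98 -> NB
Op 7: add NC@90 -> ring=[21:NA,90:NC,98:NB]
Op 8: remove NC -> ring=[21:NA,98:NB]
Op 9: route key 44: smallest pos >= 44 is 98 -> NB
Final route key 55: smallest pos >= 55 is 98 -> NB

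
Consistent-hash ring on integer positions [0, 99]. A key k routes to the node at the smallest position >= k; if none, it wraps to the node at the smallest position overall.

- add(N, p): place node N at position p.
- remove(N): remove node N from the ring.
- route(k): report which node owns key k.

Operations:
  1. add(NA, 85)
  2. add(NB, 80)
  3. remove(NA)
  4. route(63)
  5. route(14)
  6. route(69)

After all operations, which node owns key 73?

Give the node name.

Answer: NB

Derivation:
Op 1: add NA@85 -> ring=[85:NA]
Op 2: add NB@80 -> ring=[80:NB,85:NA]
Op 3: remove NA -> ring=[80:NB]
Op 4: route key 63: smallest pos >= 63 is 80 -> NB
Op 5: route key 14: smallest pos >= 14 is 80 -> NB
Op 6: route key 69: smallest pos >= 69 is 80 -> NB
Final route key 73: smallest pos >= 73 is 80 -> NB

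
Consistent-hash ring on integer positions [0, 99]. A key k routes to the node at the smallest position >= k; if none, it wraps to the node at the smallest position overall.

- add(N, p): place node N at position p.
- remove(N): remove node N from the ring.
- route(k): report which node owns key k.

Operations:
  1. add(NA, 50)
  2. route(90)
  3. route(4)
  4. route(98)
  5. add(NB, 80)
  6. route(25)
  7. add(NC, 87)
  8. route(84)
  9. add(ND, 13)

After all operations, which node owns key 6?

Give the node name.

Answer: ND

Derivation:
Op 1: add NA@50 -> ring=[50:NA]
Op 2: route key 90: none >= 90, wrap to smallest pos 50 -> NA
Op 3: route key 4: smallest pos >= 4 is 50 -> NA
Op 4: route key 98: none >= 98, wrap to smallest pos 50 -> NA
Op 5: add NB@80 -> ring=[50:NA,80:NB]
Op 6: route key 25: smallest pos >= 25 is 50 -> NA
Op 7: add NC@87 -> ring=[50:NA,80:NB,87:NC]
Op 8: route key 84: smallest pos >= 84 is 87 -> NC
Op 9: add ND@13 -> ring=[13:ND,50:NA,80:NB,87:NC]
Final route key 6: smallest pos >= 6 is 13 -> ND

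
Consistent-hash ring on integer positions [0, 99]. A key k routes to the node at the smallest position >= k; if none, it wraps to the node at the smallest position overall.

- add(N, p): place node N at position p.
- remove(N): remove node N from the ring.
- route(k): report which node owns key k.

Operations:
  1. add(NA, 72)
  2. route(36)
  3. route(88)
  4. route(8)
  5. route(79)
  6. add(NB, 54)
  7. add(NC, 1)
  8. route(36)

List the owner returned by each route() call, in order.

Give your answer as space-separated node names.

Op 1: add NA@72 -> ring=[72:NA]
Op 2: route key 36: smallest pos >= 36 is 72 -> NA
Op 3: route key 88: none >= 88, wrap to smallest pos 72 -> NA
Op 4: route key 8: smallest pos >= 8 is 72 -> NA
Op 5: route key 79: none >= 79, wrap to smallest pos 72 -> NA
Op 6: add NB@54 -> ring=[54:NB,72:NA]
Op 7: add NC@1 -> ring=[1:NC,54:NB,72:NA]
Op 8: route key 36: smallest pos >= 36 is 54 -> NB

Answer: NA NA NA NA NB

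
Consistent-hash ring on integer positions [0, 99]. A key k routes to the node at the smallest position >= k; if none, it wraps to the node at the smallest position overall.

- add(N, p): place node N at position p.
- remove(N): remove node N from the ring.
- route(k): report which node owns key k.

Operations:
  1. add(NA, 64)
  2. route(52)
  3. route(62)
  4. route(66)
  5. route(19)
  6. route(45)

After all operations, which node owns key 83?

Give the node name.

Answer: NA

Derivation:
Op 1: add NA@64 -> ring=[64:NA]
Op 2: route key 52: smallest pos >= 52 is 64 -> NA
Op 3: route key 62: smallest pos >= 62 is 64 -> NA
Op 4: route key 66: none >= 66, wrap to smallest pos 64 -> NA
Op 5: route key 19: smallest pos >= 19 is 64 -> NA
Op 6: route key 45: smallest pos >= 45 is 64 -> NA
Final route key 83: none >= 83, wrap to smallest pos 64 -> NA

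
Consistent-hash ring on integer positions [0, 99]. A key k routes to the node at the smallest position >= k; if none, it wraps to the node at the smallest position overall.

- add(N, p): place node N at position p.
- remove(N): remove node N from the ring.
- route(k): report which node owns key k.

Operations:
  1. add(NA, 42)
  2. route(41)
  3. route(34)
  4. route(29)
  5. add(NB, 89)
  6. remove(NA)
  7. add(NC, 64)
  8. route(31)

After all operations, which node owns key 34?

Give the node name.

Answer: NC

Derivation:
Op 1: add NA@42 -> ring=[42:NA]
Op 2: route key 41: smallest pos >= 41 is 42 -> NA
Op 3: route key 34: smallest pos >= 34 is 42 -> NA
Op 4: route key 29: smallest pos >= 29 is 42 -> NA
Op 5: add NB@89 -> ring=[42:NA,89:NB]
Op 6: remove NA -> ring=[89:NB]
Op 7: add NC@64 -> ring=[64:NC,89:NB]
Op 8: route key 31: smallest pos >= 31 is 64 -> NC
Final route key 34: smallest pos >= 34 is 64 -> NC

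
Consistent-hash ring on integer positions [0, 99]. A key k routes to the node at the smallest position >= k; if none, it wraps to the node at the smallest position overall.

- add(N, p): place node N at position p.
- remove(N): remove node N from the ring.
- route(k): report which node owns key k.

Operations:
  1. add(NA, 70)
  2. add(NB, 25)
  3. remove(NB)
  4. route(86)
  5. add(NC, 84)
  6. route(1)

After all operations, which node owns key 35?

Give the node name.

Answer: NA

Derivation:
Op 1: add NA@70 -> ring=[70:NA]
Op 2: add NB@25 -> ring=[25:NB,70:NA]
Op 3: remove NB -> ring=[70:NA]
Op 4: route key 86: none >= 86, wrap to smallest pos 70 -> NA
Op 5: add NC@84 -> ring=[70:NA,84:NC]
Op 6: route key 1: smallest pos >= 1 is 70 -> NA
Final route key 35: smallest pos >= 35 is 70 -> NA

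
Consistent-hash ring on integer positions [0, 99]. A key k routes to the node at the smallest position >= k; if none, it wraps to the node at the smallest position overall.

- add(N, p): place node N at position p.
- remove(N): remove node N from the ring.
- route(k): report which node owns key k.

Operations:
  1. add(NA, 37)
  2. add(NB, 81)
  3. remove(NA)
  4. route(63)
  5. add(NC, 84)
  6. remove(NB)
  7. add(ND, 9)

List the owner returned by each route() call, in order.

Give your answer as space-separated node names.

Op 1: add NA@37 -> ring=[37:NA]
Op 2: add NB@81 -> ring=[37:NA,81:NB]
Op 3: remove NA -> ring=[81:NB]
Op 4: route key 63: smallest pos >= 63 is 81 -> NB
Op 5: add NC@84 -> ring=[81:NB,84:NC]
Op 6: remove NB -> ring=[84:NC]
Op 7: add ND@9 -> ring=[9:ND,84:NC]

Answer: NB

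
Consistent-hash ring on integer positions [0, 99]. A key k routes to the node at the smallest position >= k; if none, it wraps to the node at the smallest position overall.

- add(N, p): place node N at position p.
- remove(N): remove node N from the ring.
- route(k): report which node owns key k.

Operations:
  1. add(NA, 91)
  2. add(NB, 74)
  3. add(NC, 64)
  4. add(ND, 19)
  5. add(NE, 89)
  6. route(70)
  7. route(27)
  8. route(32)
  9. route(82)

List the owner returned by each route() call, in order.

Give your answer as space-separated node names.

Op 1: add NA@91 -> ring=[91:NA]
Op 2: add NB@74 -> ring=[74:NB,91:NA]
Op 3: add NC@64 -> ring=[64:NC,74:NB,91:NA]
Op 4: add ND@19 -> ring=[19:ND,64:NC,74:NB,91:NA]
Op 5: add NE@89 -> ring=[19:ND,64:NC,74:NB,89:NE,91:NA]
Op 6: route key 70: smallest pos >= 70 is 74 -> NB
Op 7: route key 27: smallest pos >= 27 is 64 -> NC
Op 8: route key 32: smallest pos >= 32 is 64 -> NC
Op 9: route key 82: smallest pos >= 82 is 89 -> NE

Answer: NB NC NC NE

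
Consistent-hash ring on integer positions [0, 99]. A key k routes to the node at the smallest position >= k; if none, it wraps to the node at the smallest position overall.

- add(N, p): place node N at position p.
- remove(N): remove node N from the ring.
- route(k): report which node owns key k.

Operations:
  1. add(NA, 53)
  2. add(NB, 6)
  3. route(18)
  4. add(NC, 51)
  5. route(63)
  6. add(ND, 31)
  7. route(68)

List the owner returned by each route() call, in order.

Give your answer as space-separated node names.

Answer: NA NB NB

Derivation:
Op 1: add NA@53 -> ring=[53:NA]
Op 2: add NB@6 -> ring=[6:NB,53:NA]
Op 3: route key 18: smallest pos >= 18 is 53 -> NA
Op 4: add NC@51 -> ring=[6:NB,51:NC,53:NA]
Op 5: route key 63: none >= 63, wrap to smallest pos 6 -> NB
Op 6: add ND@31 -> ring=[6:NB,31:ND,51:NC,53:NA]
Op 7: route key 68: none >= 68, wrap to smallest pos 6 -> NB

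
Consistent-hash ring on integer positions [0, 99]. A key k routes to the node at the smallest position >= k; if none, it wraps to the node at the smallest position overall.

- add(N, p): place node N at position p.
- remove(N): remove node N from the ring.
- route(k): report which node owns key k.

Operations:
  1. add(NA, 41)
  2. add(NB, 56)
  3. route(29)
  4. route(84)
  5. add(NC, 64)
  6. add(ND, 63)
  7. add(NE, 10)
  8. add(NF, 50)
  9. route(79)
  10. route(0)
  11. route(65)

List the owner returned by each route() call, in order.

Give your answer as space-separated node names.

Answer: NA NA NE NE NE

Derivation:
Op 1: add NA@41 -> ring=[41:NA]
Op 2: add NB@56 -> ring=[41:NA,56:NB]
Op 3: route key 29: smallest pos >= 29 is 41 -> NA
Op 4: route key 84: none >= 84, wrap to smallest pos 41 -> NA
Op 5: add NC@64 -> ring=[41:NA,56:NB,64:NC]
Op 6: add ND@63 -> ring=[41:NA,56:NB,63:ND,64:NC]
Op 7: add NE@10 -> ring=[10:NE,41:NA,56:NB,63:ND,64:NC]
Op 8: add NF@50 -> ring=[10:NE,41:NA,50:NF,56:NB,63:ND,64:NC]
Op 9: route key 79: none >= 79, wrap to smallest pos 10 -> NE
Op 10: route key 0: smallest pos >= 0 is 10 -> NE
Op 11: route key 65: none >= 65, wrap to smallest pos 10 -> NE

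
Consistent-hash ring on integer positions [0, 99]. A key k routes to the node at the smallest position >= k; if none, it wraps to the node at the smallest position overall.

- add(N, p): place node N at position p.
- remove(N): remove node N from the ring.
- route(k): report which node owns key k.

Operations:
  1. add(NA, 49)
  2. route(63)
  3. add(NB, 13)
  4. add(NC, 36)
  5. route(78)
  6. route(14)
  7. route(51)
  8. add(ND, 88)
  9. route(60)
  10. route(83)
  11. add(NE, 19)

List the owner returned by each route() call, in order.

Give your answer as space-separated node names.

Op 1: add NA@49 -> ring=[49:NA]
Op 2: route key 63: none >= 63, wrap to smallest pos 49 -> NA
Op 3: add NB@13 -> ring=[13:NB,49:NA]
Op 4: add NC@36 -> ring=[13:NB,36:NC,49:NA]
Op 5: route key 78: none >= 78, wrap to smallest pos 13 -> NB
Op 6: route key 14: smallest pos >= 14 is 36 -> NC
Op 7: route key 51: none >= 51, wrap to smallest pos 13 -> NB
Op 8: add ND@88 -> ring=[13:NB,36:NC,49:NA,88:ND]
Op 9: route key 60: smallest pos >= 60 is 88 -> ND
Op 10: route key 83: smallest pos >= 83 is 88 -> ND
Op 11: add NE@19 -> ring=[13:NB,19:NE,36:NC,49:NA,88:ND]

Answer: NA NB NC NB ND ND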